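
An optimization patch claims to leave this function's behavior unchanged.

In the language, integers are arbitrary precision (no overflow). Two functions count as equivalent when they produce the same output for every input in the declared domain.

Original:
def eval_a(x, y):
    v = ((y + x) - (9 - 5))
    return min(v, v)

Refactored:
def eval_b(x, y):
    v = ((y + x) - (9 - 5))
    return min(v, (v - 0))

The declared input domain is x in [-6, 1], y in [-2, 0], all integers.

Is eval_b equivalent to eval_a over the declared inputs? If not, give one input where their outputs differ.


Comparing the listings, the differences include: arithmetic usage differs, plus constant usage differs.
Tracing x=-2, y=-1: eval_a: v := -7 | result -7 | eval_b: v := -7 | result -7 — matching result -7.
Across all 24 domain points the two functions coincide.
verdict: equivalent


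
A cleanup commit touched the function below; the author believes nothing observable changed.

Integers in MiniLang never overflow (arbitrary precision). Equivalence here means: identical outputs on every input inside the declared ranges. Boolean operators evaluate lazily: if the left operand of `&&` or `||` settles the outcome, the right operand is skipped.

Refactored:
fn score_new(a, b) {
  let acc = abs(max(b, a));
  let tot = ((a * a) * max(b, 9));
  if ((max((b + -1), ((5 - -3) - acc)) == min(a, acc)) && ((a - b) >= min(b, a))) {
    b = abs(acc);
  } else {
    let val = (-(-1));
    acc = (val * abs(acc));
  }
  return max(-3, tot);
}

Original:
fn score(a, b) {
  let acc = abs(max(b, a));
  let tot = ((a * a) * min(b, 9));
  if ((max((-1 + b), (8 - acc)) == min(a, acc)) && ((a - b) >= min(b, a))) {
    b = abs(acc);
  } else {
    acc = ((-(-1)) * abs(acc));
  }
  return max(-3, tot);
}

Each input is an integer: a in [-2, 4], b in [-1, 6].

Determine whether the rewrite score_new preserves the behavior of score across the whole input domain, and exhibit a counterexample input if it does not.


Not equivalent: a=-2, b=-1 separates them (-3 vs 36).
score: acc=1, then tot=-4, then ((max((-1 + b), (8 - acc)) == min(a, acc)) && ((a - b) >= min(b, a))) is false, then acc=1, then returns -3
score_new: acc=1, then tot=36, then ((max((b + -1), ((5 - -3) - acc)) == min(a, acc)) && ((a - b) >= min(b, a))) is false, then val=1, then acc=1, then returns 36
verdict: not equivalent; witness: a=-2, b=-1


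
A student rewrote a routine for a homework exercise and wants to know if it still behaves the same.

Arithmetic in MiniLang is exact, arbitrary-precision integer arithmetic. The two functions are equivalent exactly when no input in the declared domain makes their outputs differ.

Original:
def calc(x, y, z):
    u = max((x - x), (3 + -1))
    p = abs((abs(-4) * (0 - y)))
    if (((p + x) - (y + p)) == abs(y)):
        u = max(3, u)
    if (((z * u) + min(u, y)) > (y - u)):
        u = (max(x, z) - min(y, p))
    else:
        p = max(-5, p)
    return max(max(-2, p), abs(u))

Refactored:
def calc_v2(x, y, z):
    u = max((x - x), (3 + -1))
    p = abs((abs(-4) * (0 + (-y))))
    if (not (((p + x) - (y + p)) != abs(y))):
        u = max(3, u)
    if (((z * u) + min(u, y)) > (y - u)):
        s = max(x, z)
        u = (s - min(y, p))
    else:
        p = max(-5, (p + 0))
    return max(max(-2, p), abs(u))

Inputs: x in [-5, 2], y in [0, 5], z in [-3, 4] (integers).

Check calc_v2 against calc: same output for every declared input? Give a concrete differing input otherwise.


Side by side, the visible changes include: boolean connective usage differs; and local variable names differ; and constant usage differs; and arithmetic usage differs; and comparison usage differs; and statement counts differ.
Tracing x=0, y=1, z=-2: calc: u := 2 | p := 4 | (((p + x) - (y + p)) == abs(y)): false | (((z * u) + min(u, y)) > (y - u)): false | p := 4 | result 4 | calc_v2: u := 2 | p := 4 | (not (((p + x) - (y + p)) != abs(y))): false | (((z * u) + min(u, y)) > (y - u)): false | p := 4 | result 4 — matching result 4.
Across all 384 domain points the two functions coincide.
verdict: equivalent


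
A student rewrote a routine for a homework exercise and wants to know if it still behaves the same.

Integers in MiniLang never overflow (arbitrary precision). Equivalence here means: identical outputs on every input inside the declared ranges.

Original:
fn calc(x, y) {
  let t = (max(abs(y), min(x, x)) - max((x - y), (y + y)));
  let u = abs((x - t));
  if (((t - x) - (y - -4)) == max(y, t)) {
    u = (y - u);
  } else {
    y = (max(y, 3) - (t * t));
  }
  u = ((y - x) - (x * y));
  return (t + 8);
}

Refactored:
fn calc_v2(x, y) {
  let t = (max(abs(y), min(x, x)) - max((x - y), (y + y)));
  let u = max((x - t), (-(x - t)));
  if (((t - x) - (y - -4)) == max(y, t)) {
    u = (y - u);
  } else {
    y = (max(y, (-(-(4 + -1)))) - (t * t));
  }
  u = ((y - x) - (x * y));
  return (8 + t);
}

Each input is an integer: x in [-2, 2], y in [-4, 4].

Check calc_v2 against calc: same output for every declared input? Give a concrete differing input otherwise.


Side by side, the visible changes include: min/max/abs usage differs, constant usage differs, arithmetic usage differs.
One worked example (x=2, y=-3) — calc: t becomes -2; next u becomes 4; next (((t - x) - (y - -4)) == max(y, t)) evaluates to false; next y becomes -1; next u becomes -1; next final value 6; calc_v2: t becomes -2; next u becomes 4; next (((t - x) - (y - -4)) == max(y, t)) evaluates to false; next y becomes -1; next u becomes -1; next final value 6; agreement on 6.
Sweeping the whole domain (45 inputs) finds no disagreement.
verdict: equivalent


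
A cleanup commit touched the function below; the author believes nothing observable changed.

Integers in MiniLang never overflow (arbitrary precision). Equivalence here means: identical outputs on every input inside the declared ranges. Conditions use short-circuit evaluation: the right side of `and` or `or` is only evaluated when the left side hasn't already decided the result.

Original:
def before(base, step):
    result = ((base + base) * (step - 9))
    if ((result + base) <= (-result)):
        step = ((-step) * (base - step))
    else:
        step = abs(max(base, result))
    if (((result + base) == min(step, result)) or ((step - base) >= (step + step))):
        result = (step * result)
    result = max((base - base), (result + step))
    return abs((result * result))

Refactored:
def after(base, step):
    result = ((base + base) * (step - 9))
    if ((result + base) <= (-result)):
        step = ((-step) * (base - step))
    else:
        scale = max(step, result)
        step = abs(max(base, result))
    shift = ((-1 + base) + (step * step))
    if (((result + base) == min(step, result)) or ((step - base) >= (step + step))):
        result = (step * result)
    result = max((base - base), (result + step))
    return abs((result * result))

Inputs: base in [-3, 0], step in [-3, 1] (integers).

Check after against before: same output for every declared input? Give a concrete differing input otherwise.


Side by side, the visible changes include: arithmetic usage differs, local variable names differ, statement counts differ, constant usage differs, min/max/abs usage differs.
As a probe, take base=-1, step=-1: before runs result becomes 20; next ((result + base) <= (-result)) evaluates to false; next step becomes 20; next (((result + base) == min(step, result)) or ((step - base) >= (step + step))) evaluates to false; next result becomes 40; next final value 1600; after runs result becomes 20; next ((result + base) <= (-result)) evaluates to false; next scale becomes 20; next step becomes 20; next shift becomes 398; next (((result + base) == min(step, result)) or ((step - base) >= (step + step))) evaluates to false; next result becomes 40; next final value 1600; both end at 1600.
An exhaustive pass over the 20 declared inputs shows identical outputs.
verdict: equivalent


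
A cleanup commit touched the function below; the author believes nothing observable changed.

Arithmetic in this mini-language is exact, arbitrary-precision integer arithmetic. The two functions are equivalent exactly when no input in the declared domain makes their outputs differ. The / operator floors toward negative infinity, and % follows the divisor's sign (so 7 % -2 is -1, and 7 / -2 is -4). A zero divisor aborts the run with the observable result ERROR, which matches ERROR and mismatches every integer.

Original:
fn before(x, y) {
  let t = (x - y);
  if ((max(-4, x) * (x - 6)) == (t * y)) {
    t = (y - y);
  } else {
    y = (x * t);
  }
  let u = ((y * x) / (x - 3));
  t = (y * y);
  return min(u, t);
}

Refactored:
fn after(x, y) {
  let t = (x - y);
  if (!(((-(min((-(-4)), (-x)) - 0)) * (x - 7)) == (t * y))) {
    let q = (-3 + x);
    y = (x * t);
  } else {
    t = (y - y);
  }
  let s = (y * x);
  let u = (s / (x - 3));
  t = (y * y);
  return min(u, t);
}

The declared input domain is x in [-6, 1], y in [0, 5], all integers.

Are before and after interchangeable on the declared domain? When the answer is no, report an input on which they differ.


There is a counterexample at x=1, y=3: 1 on one side, -2 on the other.
before: t=-2, then ((max(-4, x) * (x - 6)) == (t * y)) is false, then y=-2, then u=1, then t=4, then returns 1
after: t=-2, then (!(((-(min((-(-4)), (-x)) - 0)) * (x - 7)) == (t * y))) is false, then t=0, then s=3, then u=-2, then t=9, then returns -2
verdict: not equivalent; witness: x=1, y=3


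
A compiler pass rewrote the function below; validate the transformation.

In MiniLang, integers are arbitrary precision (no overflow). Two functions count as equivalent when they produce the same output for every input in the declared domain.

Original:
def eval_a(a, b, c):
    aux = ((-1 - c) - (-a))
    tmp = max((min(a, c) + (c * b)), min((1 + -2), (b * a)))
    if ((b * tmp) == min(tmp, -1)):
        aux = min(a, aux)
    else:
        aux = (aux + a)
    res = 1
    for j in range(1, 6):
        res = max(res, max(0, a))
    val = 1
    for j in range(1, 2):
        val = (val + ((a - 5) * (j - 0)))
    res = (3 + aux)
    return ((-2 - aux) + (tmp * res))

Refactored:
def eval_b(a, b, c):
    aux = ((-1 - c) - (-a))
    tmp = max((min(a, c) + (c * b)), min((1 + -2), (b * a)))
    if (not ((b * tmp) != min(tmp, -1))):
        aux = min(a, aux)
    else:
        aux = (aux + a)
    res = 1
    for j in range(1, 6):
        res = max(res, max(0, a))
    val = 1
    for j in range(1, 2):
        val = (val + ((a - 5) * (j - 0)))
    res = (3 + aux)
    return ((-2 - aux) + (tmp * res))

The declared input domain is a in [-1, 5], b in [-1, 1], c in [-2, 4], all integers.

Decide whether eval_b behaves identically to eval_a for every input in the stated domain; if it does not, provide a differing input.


Behavior is preserved: although comparison usage differs, and boolean connective usage differs, the outputs never diverge.
One worked example (a=4, b=0, c=0) — eval_a: aux=3, then tmp=0, then ((b * tmp) == min(tmp, -1)) is false, then aux=7, then res=1, then (j=1), then res=4, then (j=2), then res=4, then (j=3), then res=4, then (j=4), then res=4, then (j=5), then res=4, then val=1, then (j=1), then val=0, then res=10, then returns -9; eval_b: aux=3, then tmp=0, then (not ((b * tmp) != min(tmp, -1))) is false, then aux=7, then res=1, then (j=1), then res=4, then (j=2), then res=4, then (j=3), then res=4, then (j=4), then res=4, then (j=5), then res=4, then val=1, then (j=1), then val=0, then res=10, then returns -9; agreement on -9.
Checked all 147 inputs in the declared domain: the outputs agree on every one.
verdict: equivalent


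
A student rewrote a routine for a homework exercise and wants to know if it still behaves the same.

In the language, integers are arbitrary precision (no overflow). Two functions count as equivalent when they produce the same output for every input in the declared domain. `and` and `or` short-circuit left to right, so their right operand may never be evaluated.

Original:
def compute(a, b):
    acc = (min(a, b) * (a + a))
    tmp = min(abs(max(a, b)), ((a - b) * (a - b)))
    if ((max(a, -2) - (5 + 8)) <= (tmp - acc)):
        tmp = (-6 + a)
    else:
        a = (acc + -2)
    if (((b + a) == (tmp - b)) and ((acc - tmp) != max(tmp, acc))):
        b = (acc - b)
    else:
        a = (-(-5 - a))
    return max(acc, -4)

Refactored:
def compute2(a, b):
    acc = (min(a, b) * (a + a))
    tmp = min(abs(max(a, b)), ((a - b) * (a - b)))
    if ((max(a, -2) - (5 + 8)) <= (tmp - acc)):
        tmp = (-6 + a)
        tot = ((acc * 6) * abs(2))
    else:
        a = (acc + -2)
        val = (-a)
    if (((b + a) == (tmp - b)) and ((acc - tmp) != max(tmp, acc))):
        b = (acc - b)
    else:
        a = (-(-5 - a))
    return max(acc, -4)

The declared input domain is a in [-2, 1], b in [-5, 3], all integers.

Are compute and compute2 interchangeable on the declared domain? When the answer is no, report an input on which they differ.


Side by side, the visible changes include: statement counts differ, min/max/abs usage differs, local variable names differ, constant usage differs, arithmetic usage differs.
Tracing a=0, b=0: compute: acc=0, then tmp=0, then ((max(a, -2) - (5 + 8)) <= (tmp - acc)) is true, then tmp=-6, then (((b + a) == (tmp - b)) and ((acc - tmp) != max(tmp, acc))) is false, then a=5, then returns 0 | compute2: acc=0, then tmp=0, then ((max(a, -2) - (5 + 8)) <= (tmp - acc)) is true, then tmp=-6, then tot=0, then (((b + a) == (tmp - b)) and ((acc - tmp) != max(tmp, acc))) is false, then a=5, then returns 0 — matching result 0.
Every one of the 36 inputs gives matching results.
verdict: equivalent


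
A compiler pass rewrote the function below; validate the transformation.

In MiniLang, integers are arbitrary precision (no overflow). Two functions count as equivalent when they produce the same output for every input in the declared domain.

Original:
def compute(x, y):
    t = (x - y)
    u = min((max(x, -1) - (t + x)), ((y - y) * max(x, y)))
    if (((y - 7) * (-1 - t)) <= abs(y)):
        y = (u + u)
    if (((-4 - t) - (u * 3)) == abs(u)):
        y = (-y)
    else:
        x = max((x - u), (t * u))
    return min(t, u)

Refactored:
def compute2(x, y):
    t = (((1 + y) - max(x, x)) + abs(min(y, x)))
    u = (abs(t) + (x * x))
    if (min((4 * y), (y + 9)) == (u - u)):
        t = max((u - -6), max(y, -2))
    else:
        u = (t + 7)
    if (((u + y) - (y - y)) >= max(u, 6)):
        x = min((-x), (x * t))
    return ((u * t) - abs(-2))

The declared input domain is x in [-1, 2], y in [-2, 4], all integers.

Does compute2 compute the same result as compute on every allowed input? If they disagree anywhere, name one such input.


Consider the input x=-1, y=-2.
compute: t becomes 1; next u becomes -1; next (((y - 7) * (-1 - t)) <= abs(y)) evaluates to false; next (((-4 - t) - (u * 3)) == abs(u)) evaluates to false; next x becomes 0; next final value -1
compute2: t becomes 2; next u becomes 3; next (min((4 * y), (y + 9)) == (u - u)) evaluates to false; next u becomes 9; next (((u + y) - (y - y)) >= max(u, 6)) evaluates to false; next final value 16
-1 against 16: the behavior changed.
verdict: not equivalent; witness: x=-1, y=-2


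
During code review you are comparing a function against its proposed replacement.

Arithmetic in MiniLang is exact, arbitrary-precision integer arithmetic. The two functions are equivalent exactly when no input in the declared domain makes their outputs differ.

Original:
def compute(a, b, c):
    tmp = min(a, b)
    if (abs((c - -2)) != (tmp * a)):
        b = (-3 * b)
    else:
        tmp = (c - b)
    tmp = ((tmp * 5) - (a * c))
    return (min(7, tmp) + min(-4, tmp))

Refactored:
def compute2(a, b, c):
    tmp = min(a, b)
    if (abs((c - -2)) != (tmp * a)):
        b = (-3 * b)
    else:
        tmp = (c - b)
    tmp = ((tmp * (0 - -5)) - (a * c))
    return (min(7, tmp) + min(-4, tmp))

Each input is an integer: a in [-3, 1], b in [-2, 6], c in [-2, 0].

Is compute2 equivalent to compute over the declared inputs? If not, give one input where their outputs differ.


Reading the diff, among the changes: arithmetic usage differs; also constant usage differs.
As a probe, take a=-1, b=3, c=-2: compute runs tmp=-1, then (abs((c - -2)) != (tmp * a)) is true, then b=-9, then tmp=-7, then returns -14; compute2 runs tmp=-1, then (abs((c - -2)) != (tmp * a)) is true, then b=-9, then tmp=-7, then returns -14; both end at -14.
Checked all 135 inputs in the declared domain: the outputs agree on every one.
verdict: equivalent


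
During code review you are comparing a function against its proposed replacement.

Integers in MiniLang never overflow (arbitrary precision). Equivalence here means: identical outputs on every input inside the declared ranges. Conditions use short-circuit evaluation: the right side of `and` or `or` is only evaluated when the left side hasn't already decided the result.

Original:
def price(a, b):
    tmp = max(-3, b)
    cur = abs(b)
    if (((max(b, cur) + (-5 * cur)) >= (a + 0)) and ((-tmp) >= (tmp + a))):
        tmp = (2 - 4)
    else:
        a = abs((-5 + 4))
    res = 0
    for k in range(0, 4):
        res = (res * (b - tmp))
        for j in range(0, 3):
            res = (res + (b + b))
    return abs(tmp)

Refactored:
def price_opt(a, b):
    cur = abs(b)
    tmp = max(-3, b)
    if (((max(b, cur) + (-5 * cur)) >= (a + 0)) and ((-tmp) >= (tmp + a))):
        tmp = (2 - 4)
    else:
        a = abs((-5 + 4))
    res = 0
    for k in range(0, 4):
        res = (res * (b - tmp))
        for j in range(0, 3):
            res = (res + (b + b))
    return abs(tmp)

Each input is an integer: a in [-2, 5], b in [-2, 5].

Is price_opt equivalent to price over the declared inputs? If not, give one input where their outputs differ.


Side by side, the visible changes include: same computation, different form.
One worked example (a=5, b=3) — price: tmp := 3 | cur := 3 | (((max(b, cur) + (-5 * cur)) >= (a + 0)) and ((-tmp) >= (tmp + a))): false | a := 1 | res := 0 | iter k=0: | res := 0 | iter j=0: | res := 6 | iter j=1: | res := 12 | iter j=2: | res := 18 | iter k=1: | res := 0 | iter j=0: | res := 6 | iter j=1: | res := 12 | iter j=2: | res := 18 | iter k=2: | res := 0 | iter j=0: | res := 6 | iter j=1: | res := 12 | iter j=2: | res := 18 | iter k=3: | res := 0 | iter j=0: | res := 6 | iter j=1: | res := 12 | iter j=2: | res := 18 | result 3; price_opt: cur := 3 | tmp := 3 | (((max(b, cur) + (-5 * cur)) >= (a + 0)) and ((-tmp) >= (tmp + a))): false | a := 1 | res := 0 | iter k=0: | res := 0 | iter j=0: | res := 6 | iter j=1: | res := 12 | iter j=2: | res := 18 | iter k=1: | res := 0 | iter j=0: | res := 6 | iter j=1: | res := 12 | iter j=2: | res := 18 | iter k=2: | res := 0 | iter j=0: | res := 6 | iter j=1: | res := 12 | iter j=2: | res := 18 | iter k=3: | res := 0 | iter j=0: | res := 6 | iter j=1: | res := 12 | iter j=2: | res := 18 | result 3; agreement on 3.
Sweeping the whole domain (64 inputs) finds no disagreement.
verdict: equivalent


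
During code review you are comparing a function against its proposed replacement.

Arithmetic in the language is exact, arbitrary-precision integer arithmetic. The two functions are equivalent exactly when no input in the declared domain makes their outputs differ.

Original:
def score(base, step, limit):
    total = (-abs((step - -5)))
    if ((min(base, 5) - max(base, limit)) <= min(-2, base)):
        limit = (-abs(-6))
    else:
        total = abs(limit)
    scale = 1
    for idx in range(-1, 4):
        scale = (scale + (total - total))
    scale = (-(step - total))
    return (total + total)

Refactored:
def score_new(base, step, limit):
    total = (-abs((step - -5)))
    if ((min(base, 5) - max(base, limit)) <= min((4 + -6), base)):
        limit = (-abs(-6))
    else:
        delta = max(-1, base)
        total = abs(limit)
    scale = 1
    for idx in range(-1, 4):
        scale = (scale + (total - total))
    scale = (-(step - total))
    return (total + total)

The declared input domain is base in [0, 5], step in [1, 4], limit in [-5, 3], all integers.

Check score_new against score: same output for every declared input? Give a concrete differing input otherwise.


Behavior is preserved: although arithmetic usage differs, plus min/max/abs usage differs, plus constant usage differs, plus statement counts differ, plus local variable names differ, the outputs never diverge.
As a probe, take base=5, step=3, limit=2: score runs total=-8, then ((min(base, 5) - max(base, limit)) <= min(-2, base)) is false, then total=2, then scale=1, then (idx=-1), then scale=1, then (idx=0), then scale=1, then (idx=1), then scale=1, then (idx=2), then scale=1, then (idx=3), then scale=1, then scale=-1, then returns 4; score_new runs total=-8, then ((min(base, 5) - max(base, limit)) <= min((4 + -6), base)) is false, then delta=5, then total=2, then scale=1, then (idx=-1), then scale=1, then (idx=0), then scale=1, then (idx=1), then scale=1, then (idx=2), then scale=1, then (idx=3), then scale=1, then scale=-1, then returns 4; both end at 4.
Every one of the 216 inputs gives matching results.
verdict: equivalent


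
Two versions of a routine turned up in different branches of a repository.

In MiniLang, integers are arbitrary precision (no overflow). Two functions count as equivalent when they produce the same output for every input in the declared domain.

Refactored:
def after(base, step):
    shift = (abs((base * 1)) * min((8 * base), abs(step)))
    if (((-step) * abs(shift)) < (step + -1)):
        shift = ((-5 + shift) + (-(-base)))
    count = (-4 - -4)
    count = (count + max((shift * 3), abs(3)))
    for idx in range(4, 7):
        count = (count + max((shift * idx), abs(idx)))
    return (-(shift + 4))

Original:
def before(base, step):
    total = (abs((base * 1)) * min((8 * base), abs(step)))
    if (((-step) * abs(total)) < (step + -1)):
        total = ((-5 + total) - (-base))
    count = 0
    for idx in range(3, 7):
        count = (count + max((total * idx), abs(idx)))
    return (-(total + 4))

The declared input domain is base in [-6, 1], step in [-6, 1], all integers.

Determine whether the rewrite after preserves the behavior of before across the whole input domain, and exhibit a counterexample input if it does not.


Although local variable names differ; and loop structure differs; and constant usage differs; and min/max/abs usage differs; and statement counts differ; and arithmetic usage differs, 64/64 inputs agree.
verdict: equivalent


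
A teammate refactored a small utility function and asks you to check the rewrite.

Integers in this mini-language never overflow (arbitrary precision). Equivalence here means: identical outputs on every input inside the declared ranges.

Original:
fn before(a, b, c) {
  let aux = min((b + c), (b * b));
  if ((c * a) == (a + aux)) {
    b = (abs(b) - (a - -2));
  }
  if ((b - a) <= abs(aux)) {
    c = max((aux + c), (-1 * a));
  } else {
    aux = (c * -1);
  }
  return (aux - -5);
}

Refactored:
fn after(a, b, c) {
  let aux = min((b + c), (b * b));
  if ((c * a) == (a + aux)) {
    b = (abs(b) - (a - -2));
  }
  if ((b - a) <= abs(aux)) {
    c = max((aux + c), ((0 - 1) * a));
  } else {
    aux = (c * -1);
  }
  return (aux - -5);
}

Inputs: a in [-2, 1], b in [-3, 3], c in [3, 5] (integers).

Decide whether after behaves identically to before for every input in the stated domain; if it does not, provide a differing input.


The two are interchangeable: constant usage differs, plus arithmetic usage differs, and every declared input agrees.
One worked example (a=1, b=0, c=5) — before: aux := 0 | ((c * a) == (a + aux)): false | ((b - a) <= abs(aux)): true | c := 5 | result 5; after: aux := 0 | ((c * a) == (a + aux)): false | ((b - a) <= abs(aux)): true | c := 5 | result 5; agreement on 5.
Checked all 84 inputs in the declared domain: the outputs agree on every one.
verdict: equivalent


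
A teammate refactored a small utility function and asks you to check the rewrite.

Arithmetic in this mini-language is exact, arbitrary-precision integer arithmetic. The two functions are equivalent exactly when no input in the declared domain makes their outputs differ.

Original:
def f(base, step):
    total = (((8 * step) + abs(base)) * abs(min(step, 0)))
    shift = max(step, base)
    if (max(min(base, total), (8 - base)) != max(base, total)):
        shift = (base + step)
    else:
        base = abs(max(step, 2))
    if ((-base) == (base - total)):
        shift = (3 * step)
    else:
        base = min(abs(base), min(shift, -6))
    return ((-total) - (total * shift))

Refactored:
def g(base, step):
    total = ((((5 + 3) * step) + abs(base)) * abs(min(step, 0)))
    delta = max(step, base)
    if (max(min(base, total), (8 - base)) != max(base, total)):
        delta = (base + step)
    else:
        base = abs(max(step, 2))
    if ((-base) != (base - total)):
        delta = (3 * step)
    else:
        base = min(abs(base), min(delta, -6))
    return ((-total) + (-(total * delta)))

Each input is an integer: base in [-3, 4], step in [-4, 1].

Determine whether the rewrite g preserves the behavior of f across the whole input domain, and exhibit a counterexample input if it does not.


There is a counterexample at base=-3, step=-4: -696 on one side, -1276 on the other.
f: total=-116, then shift=-3, then (max(min(base, total), (8 - base)) != max(base, total)) is true, then shift=-7, then ((-base) == (base - total)) is false, then base=-7, then returns -696
g: total=-116, then delta=-3, then (max(min(base, total), (8 - base)) != max(base, total)) is true, then delta=-7, then ((-base) != (base - total)) is true, then delta=-12, then returns -1276
verdict: not equivalent; witness: base=-3, step=-4


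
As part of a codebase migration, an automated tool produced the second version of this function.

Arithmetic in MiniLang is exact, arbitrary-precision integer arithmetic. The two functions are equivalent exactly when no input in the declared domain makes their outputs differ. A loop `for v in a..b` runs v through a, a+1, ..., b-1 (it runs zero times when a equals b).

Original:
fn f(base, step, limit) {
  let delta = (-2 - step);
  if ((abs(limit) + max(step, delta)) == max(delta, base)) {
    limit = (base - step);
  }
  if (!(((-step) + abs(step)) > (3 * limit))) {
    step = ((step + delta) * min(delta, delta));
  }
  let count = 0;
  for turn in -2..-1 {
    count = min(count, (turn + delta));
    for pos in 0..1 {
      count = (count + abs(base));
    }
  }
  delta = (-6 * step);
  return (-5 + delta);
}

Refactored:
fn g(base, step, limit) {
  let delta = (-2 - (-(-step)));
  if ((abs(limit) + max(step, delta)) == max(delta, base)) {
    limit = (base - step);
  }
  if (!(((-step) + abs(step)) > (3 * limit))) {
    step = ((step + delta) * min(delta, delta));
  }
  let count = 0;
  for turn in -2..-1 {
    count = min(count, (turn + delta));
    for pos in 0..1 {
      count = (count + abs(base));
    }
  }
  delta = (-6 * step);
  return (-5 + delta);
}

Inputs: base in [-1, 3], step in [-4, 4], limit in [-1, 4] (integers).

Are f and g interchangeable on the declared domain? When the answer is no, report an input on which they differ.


This is a faithful refactor — same computation, different form, but the computed results match everywhere.
As a probe, take base=0, step=-1, limit=-1: f runs delta=-1, then ((abs(limit) + max(step, delta)) == max(delta, base)) is true, then limit=1, then (!(((-step) + abs(step)) > (3 * limit))) is true, then step=2, then count=0, then (turn=-2), then count=-3, then (pos=0), then count=-3, then delta=-12, then returns -17; g runs delta=-1, then ((abs(limit) + max(step, delta)) == max(delta, base)) is true, then limit=1, then (!(((-step) + abs(step)) > (3 * limit))) is true, then step=2, then count=0, then (turn=-2), then count=-3, then (pos=0), then count=-3, then delta=-12, then returns -17; both end at -17.
Across all 270 domain points the two functions coincide.
verdict: equivalent


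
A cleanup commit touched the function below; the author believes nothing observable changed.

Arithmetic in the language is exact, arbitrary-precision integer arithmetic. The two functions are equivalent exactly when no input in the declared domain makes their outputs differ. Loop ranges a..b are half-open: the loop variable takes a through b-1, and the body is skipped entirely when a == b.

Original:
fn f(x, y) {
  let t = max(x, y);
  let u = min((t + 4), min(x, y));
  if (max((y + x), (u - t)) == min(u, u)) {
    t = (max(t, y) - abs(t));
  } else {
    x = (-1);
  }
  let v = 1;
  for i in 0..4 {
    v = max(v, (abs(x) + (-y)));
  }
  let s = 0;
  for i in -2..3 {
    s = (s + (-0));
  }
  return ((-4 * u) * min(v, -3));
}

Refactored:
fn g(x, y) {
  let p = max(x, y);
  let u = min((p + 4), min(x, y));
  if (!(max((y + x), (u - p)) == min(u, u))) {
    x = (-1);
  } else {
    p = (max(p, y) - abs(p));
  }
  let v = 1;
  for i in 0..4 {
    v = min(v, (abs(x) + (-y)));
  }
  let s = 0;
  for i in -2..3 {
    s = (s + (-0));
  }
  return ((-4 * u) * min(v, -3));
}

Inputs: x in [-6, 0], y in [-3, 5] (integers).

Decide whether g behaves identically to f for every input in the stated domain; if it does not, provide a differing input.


There is a counterexample at x=-6, y=5: -72 on one side, -96 on the other.
f: t becomes 5; next u becomes -6; next (max((y + x), (u - t)) == min(u, u)) evaluates to false; next x becomes -1; next v becomes 1; next at i=0:; next v becomes 1; next at i=1:; next v becomes 1; next at i=2:; next v becomes 1; next at i=3:; next v becomes 1; next s becomes 0; next at i=-2:; next s becomes 0; next at i=-1:; next s becomes 0; next at i=0:; next s becomes 0; next at i=1:; next s becomes 0; next at i=2:; next s becomes 0; next final value -72
g: p becomes 5; next u becomes -6; next (!(max((y + x), (u - p)) == min(u, u))) evaluates to true; next x becomes -1; next v becomes 1; next at i=0:; next v becomes -4; next at i=1:; next v becomes -4; next at i=2:; next v becomes -4; next at i=3:; next v becomes -4; next s becomes 0; next at i=-2:; next s becomes 0; next at i=-1:; next s becomes 0; next at i=0:; next s becomes 0; next at i=1:; next s becomes 0; next at i=2:; next s becomes 0; next final value -96
verdict: not equivalent; witness: x=-6, y=5


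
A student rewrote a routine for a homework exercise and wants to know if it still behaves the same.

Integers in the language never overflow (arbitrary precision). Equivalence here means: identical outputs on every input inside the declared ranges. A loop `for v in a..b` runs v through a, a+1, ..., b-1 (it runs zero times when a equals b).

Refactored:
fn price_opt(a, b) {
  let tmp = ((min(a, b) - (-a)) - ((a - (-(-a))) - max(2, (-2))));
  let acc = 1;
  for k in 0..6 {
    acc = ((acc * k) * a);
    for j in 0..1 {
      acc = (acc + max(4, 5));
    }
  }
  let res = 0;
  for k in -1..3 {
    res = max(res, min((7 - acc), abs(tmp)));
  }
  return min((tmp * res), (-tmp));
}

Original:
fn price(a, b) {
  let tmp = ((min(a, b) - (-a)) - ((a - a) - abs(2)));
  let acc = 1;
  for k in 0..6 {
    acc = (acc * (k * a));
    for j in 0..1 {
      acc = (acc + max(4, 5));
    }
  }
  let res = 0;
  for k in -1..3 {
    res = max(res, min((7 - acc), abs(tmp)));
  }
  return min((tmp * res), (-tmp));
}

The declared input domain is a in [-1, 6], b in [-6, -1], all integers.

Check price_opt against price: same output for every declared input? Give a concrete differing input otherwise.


Reading the diff, among the changes: min/max/abs usage differs; and constant usage differs.
As a probe, take a=4, b=-2: price runs tmp := 4 | acc := 1 | iter k=0: | acc := 0 | iter j=0: | acc := 5 | iter k=1: | acc := 20 | iter j=0: | acc := 25 | iter k=2: | acc := 200 | iter j=0: | acc := 205 | iter k=3: | acc := 2460 | iter j=0: | acc := 2465 | iter k=4: | acc := 39440 | iter j=0: | acc := 39445 | iter k=5: | acc := 788900 | iter j=0: | acc := 788905 | res := 0 | iter k=-1: | res := 0 | iter k=0: | res := 0 | iter k=1: | res := 0 | iter k=2: | res := 0 | result -4; price_opt runs tmp := 4 | acc := 1 | iter k=0: | acc := 0 | iter j=0: | acc := 5 | iter k=1: | acc := 20 | iter j=0: | acc := 25 | iter k=2: | acc := 200 | iter j=0: | acc := 205 | iter k=3: | acc := 2460 | iter j=0: | acc := 2465 | iter k=4: | acc := 39440 | iter j=0: | acc := 39445 | iter k=5: | acc := 788900 | iter j=0: | acc := 788905 | res := 0 | iter k=-1: | res := 0 | iter k=0: | res := 0 | iter k=1: | res := 0 | iter k=2: | res := 0 | result -4; both end at -4.
Checked all 48 inputs in the declared domain: the outputs agree on every one.
verdict: equivalent


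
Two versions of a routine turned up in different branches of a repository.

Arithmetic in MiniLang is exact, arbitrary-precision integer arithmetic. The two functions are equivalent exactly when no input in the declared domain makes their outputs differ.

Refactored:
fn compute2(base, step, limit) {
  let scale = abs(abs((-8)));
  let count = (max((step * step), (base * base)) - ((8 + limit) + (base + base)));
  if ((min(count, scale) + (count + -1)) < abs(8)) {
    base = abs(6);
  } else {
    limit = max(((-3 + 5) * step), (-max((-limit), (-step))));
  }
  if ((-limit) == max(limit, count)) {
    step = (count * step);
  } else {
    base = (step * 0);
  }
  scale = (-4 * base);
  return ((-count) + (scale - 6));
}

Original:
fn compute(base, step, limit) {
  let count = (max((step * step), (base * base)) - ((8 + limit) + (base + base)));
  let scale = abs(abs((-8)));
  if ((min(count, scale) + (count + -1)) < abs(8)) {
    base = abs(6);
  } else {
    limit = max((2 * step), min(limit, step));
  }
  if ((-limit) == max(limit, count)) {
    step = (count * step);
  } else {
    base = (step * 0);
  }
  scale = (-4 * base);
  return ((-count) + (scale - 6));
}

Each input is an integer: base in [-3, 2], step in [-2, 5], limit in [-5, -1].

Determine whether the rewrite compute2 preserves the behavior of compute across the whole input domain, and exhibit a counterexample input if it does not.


Side by side, the visible changes include: min/max/abs usage differs; also constant usage differs; also arithmetic usage differs.
Spot check at base=1, step=-1, limit=-1 — compute: count := -8 | scale := 8 | ((min(count, scale) + (count + -1)) < abs(8)): true | base := 6 | ((-limit) == max(limit, count)): false | base := 0 | scale := 0 | result 2. compute2: scale := 8 | count := -8 | ((min(count, scale) + (count + -1)) < abs(8)): true | base := 6 | ((-limit) == max(limit, count)): false | base := 0 | scale := 0 | result 2. Both give 2.
Sweeping the whole domain (240 inputs) finds no disagreement.
verdict: equivalent


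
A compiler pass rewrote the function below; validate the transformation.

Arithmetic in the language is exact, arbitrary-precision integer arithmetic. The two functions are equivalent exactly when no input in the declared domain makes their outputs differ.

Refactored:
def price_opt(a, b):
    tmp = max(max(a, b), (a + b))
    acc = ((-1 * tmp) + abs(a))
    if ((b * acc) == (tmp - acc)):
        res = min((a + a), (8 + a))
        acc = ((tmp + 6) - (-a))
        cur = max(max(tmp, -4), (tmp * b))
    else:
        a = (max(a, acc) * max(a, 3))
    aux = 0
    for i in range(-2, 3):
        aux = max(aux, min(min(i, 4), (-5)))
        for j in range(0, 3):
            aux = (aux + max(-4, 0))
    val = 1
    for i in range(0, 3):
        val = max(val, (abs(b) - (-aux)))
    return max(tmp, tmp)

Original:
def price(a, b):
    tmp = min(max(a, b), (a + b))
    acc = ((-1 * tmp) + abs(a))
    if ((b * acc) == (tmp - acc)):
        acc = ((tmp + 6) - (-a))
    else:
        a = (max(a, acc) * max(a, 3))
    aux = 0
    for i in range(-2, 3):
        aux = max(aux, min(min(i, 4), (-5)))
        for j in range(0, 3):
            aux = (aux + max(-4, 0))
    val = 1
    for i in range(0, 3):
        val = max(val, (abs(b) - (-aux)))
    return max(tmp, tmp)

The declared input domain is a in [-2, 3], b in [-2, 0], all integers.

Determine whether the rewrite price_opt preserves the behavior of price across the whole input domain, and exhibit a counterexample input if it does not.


Evaluate both at a=-2, b=-2.
price: tmp := -4 | acc := 6 | ((b * acc) == (tmp - acc)): false | a := 18 | aux := 0 | iter i=-2: | aux := 0 | iter j=0: | aux := 0 | iter j=1: | aux := 0 | iter j=2: | aux := 0 | iter i=-1: | aux := 0 | iter j=0: | aux := 0 | iter j=1: | aux := 0 | iter j=2: | aux := 0 | iter i=0: | aux := 0 | iter j=0: | aux := 0 | iter j=1: | aux := 0 | iter j=2: | aux := 0 | iter i=1: | aux := 0 | iter j=0: | aux := 0 | iter j=1: | aux := 0 | iter j=2: | aux := 0 | iter i=2: | aux := 0 | iter j=0: | aux := 0 | iter j=1: | aux := 0 | iter j=2: | aux := 0 | val := 1 | iter i=0: | val := 2 | iter i=1: | val := 2 | iter i=2: | val := 2 | result -4
price_opt: tmp := -2 | acc := 4 | ((b * acc) == (tmp - acc)): false | a := 12 | aux := 0 | iter i=-2: | aux := 0 | iter j=0: | aux := 0 | iter j=1: | aux := 0 | iter j=2: | aux := 0 | iter i=-1: | aux := 0 | iter j=0: | aux := 0 | iter j=1: | aux := 0 | iter j=2: | aux := 0 | iter i=0: | aux := 0 | iter j=0: | aux := 0 | iter j=1: | aux := 0 | iter j=2: | aux := 0 | iter i=1: | aux := 0 | iter j=0: | aux := 0 | iter j=1: | aux := 0 | iter j=2: | aux := 0 | iter i=2: | aux := 0 | iter j=0: | aux := 0 | iter j=1: | aux := 0 | iter j=2: | aux := 0 | val := 1 | iter i=0: | val := 2 | iter i=1: | val := 2 | iter i=2: | val := 2 | result -2
-4 against -2: the behavior changed.
verdict: not equivalent; witness: a=-2, b=-2


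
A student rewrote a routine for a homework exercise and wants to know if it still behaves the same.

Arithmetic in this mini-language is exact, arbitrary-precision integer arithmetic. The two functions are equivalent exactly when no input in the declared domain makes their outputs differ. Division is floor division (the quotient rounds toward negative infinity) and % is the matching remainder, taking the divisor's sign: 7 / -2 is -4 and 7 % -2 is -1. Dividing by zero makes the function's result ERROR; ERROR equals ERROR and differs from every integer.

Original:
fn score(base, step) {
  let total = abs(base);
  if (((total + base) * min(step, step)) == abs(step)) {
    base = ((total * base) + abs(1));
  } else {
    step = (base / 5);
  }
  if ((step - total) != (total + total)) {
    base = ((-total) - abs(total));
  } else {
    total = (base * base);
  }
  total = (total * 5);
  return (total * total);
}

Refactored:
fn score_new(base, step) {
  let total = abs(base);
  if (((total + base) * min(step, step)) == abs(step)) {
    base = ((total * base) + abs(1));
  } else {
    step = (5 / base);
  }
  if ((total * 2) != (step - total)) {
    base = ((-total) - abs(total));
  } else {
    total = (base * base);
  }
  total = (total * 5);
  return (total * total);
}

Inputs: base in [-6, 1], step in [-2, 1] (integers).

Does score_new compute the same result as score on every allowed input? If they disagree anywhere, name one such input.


Evaluate both at base=0, step=-2.
score: total=0, then (((total + base) * min(step, step)) == abs(step)) is false, then step=0, then ((step - total) != (total + total)) is false, then total=0, then total=0, then returns 0
score_new: total=0, then (((total + base) * min(step, step)) == abs(step)) is false, then a zero divisor aborts: ERROR
0 vs ERROR — the two versions disagree here.
verdict: not equivalent; witness: base=0, step=-2


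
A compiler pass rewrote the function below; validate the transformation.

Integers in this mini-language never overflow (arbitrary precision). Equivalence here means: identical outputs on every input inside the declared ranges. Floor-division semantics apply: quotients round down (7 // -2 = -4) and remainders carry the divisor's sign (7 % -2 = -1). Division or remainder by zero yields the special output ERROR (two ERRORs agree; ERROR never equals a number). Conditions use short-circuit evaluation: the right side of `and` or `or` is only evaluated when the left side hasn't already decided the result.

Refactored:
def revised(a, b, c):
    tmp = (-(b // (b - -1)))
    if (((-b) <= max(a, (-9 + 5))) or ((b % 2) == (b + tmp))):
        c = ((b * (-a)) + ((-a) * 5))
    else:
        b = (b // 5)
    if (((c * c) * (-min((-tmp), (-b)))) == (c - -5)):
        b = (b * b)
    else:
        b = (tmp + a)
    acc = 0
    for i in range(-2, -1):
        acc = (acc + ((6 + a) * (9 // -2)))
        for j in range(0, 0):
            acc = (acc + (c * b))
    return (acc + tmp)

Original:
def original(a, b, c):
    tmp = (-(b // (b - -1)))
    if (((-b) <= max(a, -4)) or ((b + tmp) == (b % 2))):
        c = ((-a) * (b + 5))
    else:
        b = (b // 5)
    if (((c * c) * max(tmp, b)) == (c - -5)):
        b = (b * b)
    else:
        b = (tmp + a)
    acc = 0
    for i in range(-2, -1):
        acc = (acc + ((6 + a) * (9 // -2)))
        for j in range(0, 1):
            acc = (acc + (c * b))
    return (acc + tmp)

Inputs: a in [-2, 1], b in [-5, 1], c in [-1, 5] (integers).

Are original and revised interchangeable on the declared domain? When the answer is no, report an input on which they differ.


Not equivalent: a=-2, b=-5, c=-1 separates them (-18 vs -21).
original: tmp becomes -1; next (((-b) <= max(a, -4)) or ((b + tmp) == (b % 2))) evaluates to false; next b becomes -1; next (((c * c) * max(tmp, b)) == (c - -5)) evaluates to false; next b becomes -3; next acc becomes 0; next at i=-2:; next acc becomes -20; next at j=0:; next acc becomes -17; next final value -18
revised: tmp becomes -1; next (((-b) <= max(a, (-9 + 5))) or ((b % 2) == (b + tmp))) evaluates to false; next b becomes -1; next (((c * c) * (-min((-tmp), (-b)))) == (c - -5)) evaluates to false; next b becomes -3; next acc becomes 0; next at i=-2:; next acc becomes -20; next j never enters its loop body; next final value -21
verdict: not equivalent; witness: a=-2, b=-5, c=-1
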